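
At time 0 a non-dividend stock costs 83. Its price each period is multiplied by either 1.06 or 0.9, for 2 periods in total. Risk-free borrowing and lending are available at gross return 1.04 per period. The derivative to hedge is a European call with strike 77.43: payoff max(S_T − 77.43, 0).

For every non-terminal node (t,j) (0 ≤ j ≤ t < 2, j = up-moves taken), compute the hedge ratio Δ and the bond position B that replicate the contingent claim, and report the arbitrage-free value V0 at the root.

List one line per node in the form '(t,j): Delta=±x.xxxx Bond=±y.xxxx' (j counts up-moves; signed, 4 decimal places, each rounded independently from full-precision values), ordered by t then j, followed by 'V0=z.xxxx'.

(0,0): Delta=0.9077 Bond=-63.7788
(1,0): Delta=0.1466 Bond=-9.4760
(1,1): Delta=1.0000 Bond=-74.4519
V0=11.5590

Under the risk-neutral measure, an up-move has probability p* = (R−d)/(u−d) = 0.8750 and values discount at R = 1.04.
Terminal values V(2,·): V(2,0)=0.0000, V(2,1)=1.7520, V(2,2)=15.8288
  t=1,j=0: stock 74.7000 → up 79.1820 (V=1.7520), down 67.2300 (V=0.0000). Price 1.4740; hedge Δ=0.1466, bond B=-9.4760.
  t=1,j=1: stock 87.9800 → up 93.2588 (V=15.8288), down 79.1820 (V=1.7520). Price 13.5281; hedge Δ=1.0000, bond B=-74.4519.
  t=0,j=0: stock 83.0000 → up 87.9800 (V=13.5281), down 74.7000 (V=1.4740). Price 11.5590; hedge Δ=0.9077, bond B=-63.7788.
The time-0 hedge costs 11.5590, which is the no-arbitrage price.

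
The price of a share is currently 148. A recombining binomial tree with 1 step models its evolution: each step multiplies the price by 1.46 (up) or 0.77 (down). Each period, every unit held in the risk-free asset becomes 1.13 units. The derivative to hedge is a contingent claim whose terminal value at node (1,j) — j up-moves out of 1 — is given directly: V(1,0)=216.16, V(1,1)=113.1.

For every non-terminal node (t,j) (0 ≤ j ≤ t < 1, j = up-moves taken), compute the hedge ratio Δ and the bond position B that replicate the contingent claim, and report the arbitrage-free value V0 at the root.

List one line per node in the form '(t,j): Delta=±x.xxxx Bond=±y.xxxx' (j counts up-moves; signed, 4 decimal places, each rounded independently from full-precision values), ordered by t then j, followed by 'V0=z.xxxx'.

The replicating-portfolio and risk-neutral prices coincide; use p* = (1.13−0.77)/(1.46−0.77) = 0.5217 for the latter.
At expiry t=1: V(1,0)=216.1600, V(1,1)=113.1000
(0,0): S=148.0000. Δ = (V_up−V_dn)/(S_up−S_dn) = (113.1000−216.1600)/(216.0800−113.9600) = -1.0092. V = [p*·113.1000 + (1−p*)·216.1600]/1.13 = 143.7076. B = V − Δ·S = 293.0699.
The time-0 hedge costs 143.7076, which is the no-arbitrage price.

(0,0): Delta=-1.0092 Bond=293.0699
V0=143.7076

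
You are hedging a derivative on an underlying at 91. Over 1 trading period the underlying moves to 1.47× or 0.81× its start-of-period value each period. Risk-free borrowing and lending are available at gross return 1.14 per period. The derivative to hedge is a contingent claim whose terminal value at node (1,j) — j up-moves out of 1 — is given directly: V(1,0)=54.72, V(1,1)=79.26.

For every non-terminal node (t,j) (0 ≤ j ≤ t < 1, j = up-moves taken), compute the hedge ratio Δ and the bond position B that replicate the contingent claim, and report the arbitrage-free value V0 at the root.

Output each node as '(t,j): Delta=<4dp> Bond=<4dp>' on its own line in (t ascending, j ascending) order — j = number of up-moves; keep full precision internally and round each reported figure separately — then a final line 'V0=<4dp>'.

(0,0): Delta=0.4086 Bond=21.5813
V0=58.7632

The replicating-portfolio and risk-neutral prices coincide; use p* = (1.14−0.81)/(1.47−0.81) = 0.5000 for the latter.
Terminal payoffs: V(1,0)=54.7200, V(1,1)=79.2600
(0,0): S=91.0000. Δ = (V_up−V_dn)/(S_up−S_dn) = (79.2600−54.7200)/(133.7700−73.7100) = 0.4086. V = [p*·79.2600 + (1−p*)·54.7200]/1.14 = 58.7632. B = V − Δ·S = 21.5813.
Each (Δ,B) replicates both successor values, so the strategy is self-financing and V0 is arbitrage-free.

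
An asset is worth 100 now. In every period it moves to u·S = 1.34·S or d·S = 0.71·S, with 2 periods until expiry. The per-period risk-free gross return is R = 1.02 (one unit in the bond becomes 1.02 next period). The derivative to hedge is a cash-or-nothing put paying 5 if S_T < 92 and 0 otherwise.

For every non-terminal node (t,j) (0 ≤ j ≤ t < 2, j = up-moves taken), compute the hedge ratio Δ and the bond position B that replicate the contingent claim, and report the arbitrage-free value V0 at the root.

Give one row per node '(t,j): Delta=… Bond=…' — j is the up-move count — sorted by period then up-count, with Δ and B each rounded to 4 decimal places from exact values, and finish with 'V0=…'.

(0,0): Delta=-0.0395 Bond=5.1921
(1,0): Delta=-0.1118 Bond=10.4264
(1,1): Delta=0.0000 Bond=0.0000
V0=1.2399

Under the risk-neutral measure, an up-move has probability p* = (R−d)/(u−d) = 0.4921 and values discount at R = 1.02.
Terminal values V(2,·): V(2,0)=5.0000, V(2,1)=0.0000, V(2,2)=0.0000
  t=1,j=0: stock 71.0000 → up 95.1400 (V=0.0000), down 50.4100 (V=5.0000). Price 2.4899; hedge Δ=-0.1118, bond B=10.4264.
  t=1,j=1: stock 134.0000 → up 179.5600 (V=0.0000), down 95.1400 (V=0.0000). Price 0.0000; hedge Δ=0.0000, bond B=0.0000.
  t=0,j=0: stock 100.0000 → up 134.0000 (V=0.0000), down 71.0000 (V=2.4899). Price 1.2399; hedge Δ=-0.0395, bond B=5.1921.
Each (Δ,B) replicates both successor values, so the strategy is self-financing and V0 is arbitrage-free.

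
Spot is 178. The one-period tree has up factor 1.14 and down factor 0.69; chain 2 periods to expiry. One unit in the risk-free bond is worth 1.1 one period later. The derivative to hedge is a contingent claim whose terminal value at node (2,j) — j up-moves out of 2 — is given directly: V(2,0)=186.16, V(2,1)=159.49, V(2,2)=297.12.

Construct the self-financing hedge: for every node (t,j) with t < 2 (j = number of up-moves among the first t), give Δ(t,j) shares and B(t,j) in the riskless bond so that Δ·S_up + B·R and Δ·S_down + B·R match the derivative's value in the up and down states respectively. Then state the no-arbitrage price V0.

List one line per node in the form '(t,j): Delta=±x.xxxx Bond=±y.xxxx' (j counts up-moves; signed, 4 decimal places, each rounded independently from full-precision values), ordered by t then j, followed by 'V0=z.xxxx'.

(0,0): Delta=1.3963 Bond=-22.1310
(1,0): Delta=-0.4825 Bond=206.4127
(1,1): Delta=1.5072 Bond=-46.8570
V0=226.4055

The replicating-portfolio and risk-neutral prices coincide; use p* = (1.1−0.69)/(1.14−0.69) = 0.9111 for the latter.
Terminal values V(2,·): V(2,0)=186.1600, V(2,1)=159.4900, V(2,2)=297.1200
  t=1,j=0: stock 122.8200 → up 140.0148 (V=159.4900), down 84.7458 (V=186.1600). Price 147.1461; hedge Δ=-0.4825, bond B=206.4127.
  t=1,j=1: stock 202.9200 → up 231.3288 (V=297.1200), down 140.0148 (V=159.4900). Price 258.9875; hedge Δ=1.5072, bond B=-46.8570.
  t=0,j=0: stock 178.0000 → up 202.9200 (V=258.9875), down 122.8200 (V=147.1461). Price 226.4055; hedge Δ=1.3963, bond B=-22.1310.
Check: Δ(0,0)·S0 + B(0,0) = 226.4055 = V0.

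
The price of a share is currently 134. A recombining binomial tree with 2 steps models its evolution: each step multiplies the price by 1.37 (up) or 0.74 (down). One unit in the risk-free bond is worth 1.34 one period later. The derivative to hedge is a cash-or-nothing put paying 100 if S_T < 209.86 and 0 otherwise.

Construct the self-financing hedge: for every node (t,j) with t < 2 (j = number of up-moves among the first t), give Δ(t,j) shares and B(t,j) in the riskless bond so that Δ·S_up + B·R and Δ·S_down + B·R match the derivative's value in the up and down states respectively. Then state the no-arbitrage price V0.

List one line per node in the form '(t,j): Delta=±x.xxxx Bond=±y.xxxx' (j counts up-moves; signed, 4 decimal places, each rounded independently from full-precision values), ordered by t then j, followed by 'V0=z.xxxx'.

Since d<R<u, set p* = (R−d)/(u−d) = 0.9524; price each node as the discounted p*-expectation of its children.
At expiry t=2: V(2,0)=100.0000, V(2,1)=100.0000, V(2,2)=0.0000
Node (1,0) S=99.1600: V=(p*·100.0000+(1−p*)·100.0000)/1.34=74.6269; Δ=(100.0000−100.0000)/(135.8492−73.3784)=0.0000; B=V−Δ·S=74.6269
Node (1,1) S=183.5800: V=(p*·0.0000+(1−p*)·100.0000)/1.34=3.5537; Δ=(0.0000−100.0000)/(251.5046−135.8492)=-0.8646; B=V−Δ·S=162.2838
Node (0,0) S=134.0000: V=(p*·3.5537+(1−p*)·74.6269)/1.34=5.1777; Δ=(3.5537−74.6269)/(183.5800−99.1600)=-0.8419; B=V−Δ·S=117.9923
Each (Δ,B) replicates both successor values, so the strategy is self-financing and V0 is arbitrage-free.

(0,0): Delta=-0.8419 Bond=117.9923
(1,0): Delta=0.0000 Bond=74.6269
(1,1): Delta=-0.8646 Bond=162.2838
V0=5.1777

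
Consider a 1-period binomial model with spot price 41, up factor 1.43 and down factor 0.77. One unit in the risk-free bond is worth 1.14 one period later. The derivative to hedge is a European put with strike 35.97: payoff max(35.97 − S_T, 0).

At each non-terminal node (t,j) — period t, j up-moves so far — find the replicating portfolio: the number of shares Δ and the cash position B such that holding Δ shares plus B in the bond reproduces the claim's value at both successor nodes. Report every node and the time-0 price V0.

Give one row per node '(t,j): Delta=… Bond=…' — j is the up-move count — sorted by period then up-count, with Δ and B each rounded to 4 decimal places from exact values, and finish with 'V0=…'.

No-arbitrage ⇒ martingale measure with p* = (R−d)/(u−d) = 0.5606.
Payoff layer (t=1): V(1,0)=4.4000, V(1,1)=0.0000
Node (0,0) S=41.0000: V=(p*·0.0000+(1−p*)·4.4000)/1.14=1.6959; Δ=(0.0000−4.4000)/(58.6300−31.5700)=-0.1626; B=V−Δ·S=8.3626
Self-financing check: at every node Δ·S+B equals the discounted successor values.

(0,0): Delta=-0.1626 Bond=8.3626
V0=1.6959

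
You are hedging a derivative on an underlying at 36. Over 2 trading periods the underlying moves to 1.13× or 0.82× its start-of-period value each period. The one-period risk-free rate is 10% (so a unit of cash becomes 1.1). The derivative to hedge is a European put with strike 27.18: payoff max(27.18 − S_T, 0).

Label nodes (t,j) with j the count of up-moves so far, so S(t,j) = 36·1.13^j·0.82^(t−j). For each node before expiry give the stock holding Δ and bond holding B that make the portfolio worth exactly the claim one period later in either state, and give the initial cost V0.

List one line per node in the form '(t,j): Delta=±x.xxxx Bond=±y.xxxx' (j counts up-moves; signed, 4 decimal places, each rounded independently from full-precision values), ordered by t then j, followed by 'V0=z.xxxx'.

No-arbitrage ⇒ martingale measure with p* = (R−d)/(u−d) = 0.9032.
At expiry t=2: V(2,0)=2.9736, V(2,1)=0.0000, V(2,2)=0.0000
(1,0): S=29.5200. Δ = (V_up−V_dn)/(S_up−S_dn) = (0.0000−2.9736)/(33.3576−24.2064) = -0.3249. V = [p*·0.0000 + (1−p*)·2.9736]/1.1 = 0.2616. B = V − Δ·S = 9.8539.
(1,1): S=40.6800. Δ = (V_up−V_dn)/(S_up−S_dn) = (0.0000−0.0000)/(45.9684−33.3576) = 0.0000. V = [p*·0.0000 + (1−p*)·0.0000]/1.1 = 0.0000. B = V − Δ·S = 0.0000.
(0,0): S=36.0000. Δ = (V_up−V_dn)/(S_up−S_dn) = (0.0000−0.2616)/(40.6800−29.5200) = -0.0234. V = [p*·0.0000 + (1−p*)·0.2616]/1.1 = 0.0230. B = V − Δ·S = 0.8669.
The time-0 hedge costs 0.0230, which is the no-arbitrage price.

(0,0): Delta=-0.0234 Bond=0.8669
(1,0): Delta=-0.3249 Bond=9.8539
(1,1): Delta=0.0000 Bond=0.0000
V0=0.0230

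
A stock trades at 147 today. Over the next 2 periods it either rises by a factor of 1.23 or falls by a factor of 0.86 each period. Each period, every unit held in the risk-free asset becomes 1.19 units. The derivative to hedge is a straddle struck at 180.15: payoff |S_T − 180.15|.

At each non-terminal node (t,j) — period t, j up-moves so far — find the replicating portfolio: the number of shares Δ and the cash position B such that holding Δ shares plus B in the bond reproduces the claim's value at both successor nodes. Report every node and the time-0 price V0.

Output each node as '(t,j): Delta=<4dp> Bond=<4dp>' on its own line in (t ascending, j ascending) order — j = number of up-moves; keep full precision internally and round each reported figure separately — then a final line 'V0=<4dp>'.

(0,0): Delta=0.1643 Bond=3.5258
(1,0): Delta=-1.0000 Bond=151.3866
(1,1): Delta=0.2630 Bond=-13.6456
V0=27.6779

Under the risk-neutral measure, an up-move has probability p* = (R−d)/(u−d) = 0.8919 and values discount at R = 1.19.
Payoff layer (t=2): V(2,0)=71.4288, V(2,1)=24.6534, V(2,2)=42.2463
  t=1,j=0: stock 126.4200 → up 155.4966 (V=24.6534), down 108.7212 (V=71.4288). Price 24.9666; hedge Δ=-1.0000, bond B=151.3866.
  t=1,j=1: stock 180.8100 → up 222.3963 (V=42.2463), down 155.4966 (V=24.6534). Price 33.9028; hedge Δ=0.2630, bond B=-13.6456.
  t=0,j=0: stock 147.0000 → up 180.8100 (V=33.9028), down 126.4200 (V=24.9666). Price 27.6779; hedge Δ=0.1643, bond B=3.5258.
Each (Δ,B) replicates both successor values, so the strategy is self-financing and V0 is arbitrage-free.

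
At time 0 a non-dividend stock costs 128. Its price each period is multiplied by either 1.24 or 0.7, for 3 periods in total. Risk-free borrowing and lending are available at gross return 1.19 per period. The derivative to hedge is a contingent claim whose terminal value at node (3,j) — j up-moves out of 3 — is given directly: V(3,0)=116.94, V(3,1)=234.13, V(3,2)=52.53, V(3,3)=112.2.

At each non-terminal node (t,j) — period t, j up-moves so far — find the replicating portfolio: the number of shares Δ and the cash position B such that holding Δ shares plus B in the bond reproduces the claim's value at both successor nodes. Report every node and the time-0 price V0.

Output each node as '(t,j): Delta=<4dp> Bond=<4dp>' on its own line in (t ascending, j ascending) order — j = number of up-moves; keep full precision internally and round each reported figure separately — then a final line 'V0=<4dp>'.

The replicating-portfolio and risk-neutral prices coincide; use p* = (1.19−0.7)/(1.24−0.7) = 0.9074 for the latter.
At expiry t=3: V(3,0)=116.9400, V(3,1)=234.1300, V(3,2)=52.5300, V(3,3)=112.2000
(2,0): S=62.7200. Δ = (V_up−V_dn)/(S_up−S_dn) = (234.1300−116.9400)/(77.7728−43.9040) = 3.4601. V = [p*·234.1300 + (1−p*)·116.9400]/1.19 = 187.6295. B = V − Δ·S = -29.3890.
(2,1): S=111.1040. Δ = (V_up−V_dn)/(S_up−S_dn) = (52.5300−234.1300)/(137.7690−77.7728) = -3.0269. V = [p*·52.5300 + (1−p*)·234.1300]/1.19 = 58.2730. B = V − Δ·S = 394.5692.
(2,2): S=196.8128. Δ = (V_up−V_dn)/(S_up−S_dn) = (112.2000−52.5300)/(244.0479−137.7690) = 0.5614. V = [p*·112.2000 + (1−p*)·52.5300]/1.19 = 89.6429. B = V − Δ·S = -20.8571.
(1,0): S=89.6000. Δ = (V_up−V_dn)/(S_up−S_dn) = (58.2730−187.6295)/(111.1040−62.7200) = -2.6735. V = [p*·58.2730 + (1−p*)·187.6295]/1.19 = 59.0340. B = V − Δ·S = 298.5831.
(1,1): S=158.7200. Δ = (V_up−V_dn)/(S_up−S_dn) = (89.6429−58.2730)/(196.8128−111.1040) = 0.3660. V = [p*·89.6429 + (1−p*)·58.2730]/1.19 = 72.8893. B = V − Δ·S = 14.7969.
(0,0): S=128.0000. Δ = (V_up−V_dn)/(S_up−S_dn) = (72.8893−59.0340)/(158.7200−89.6000) = 0.2005. V = [p*·72.8893 + (1−p*)·59.0340]/1.19 = 60.1734. B = V − Δ·S = 34.5154.
Root portfolio cost Δ·128+B reproduces V0=60.1734.

(0,0): Delta=0.2005 Bond=34.5154
(1,0): Delta=-2.6735 Bond=298.5831
(1,1): Delta=0.3660 Bond=14.7969
(2,0): Delta=3.4601 Bond=-29.3890
(2,1): Delta=-3.0269 Bond=394.5692
(2,2): Delta=0.5614 Bond=-20.8571
V0=60.1734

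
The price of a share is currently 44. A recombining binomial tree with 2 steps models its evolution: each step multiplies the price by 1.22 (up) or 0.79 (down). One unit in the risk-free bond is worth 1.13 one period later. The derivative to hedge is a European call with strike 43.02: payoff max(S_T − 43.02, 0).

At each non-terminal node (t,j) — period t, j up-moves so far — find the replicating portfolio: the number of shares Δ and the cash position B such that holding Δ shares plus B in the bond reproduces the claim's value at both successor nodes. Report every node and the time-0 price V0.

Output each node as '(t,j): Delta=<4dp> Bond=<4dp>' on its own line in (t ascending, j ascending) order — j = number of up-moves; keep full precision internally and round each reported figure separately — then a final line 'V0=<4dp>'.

(0,0): Delta=0.8310 Bond=-25.5627
(1,0): Delta=0.0000 Bond=0.0000
(1,1): Delta=0.9735 Bond=-36.5322
V0=11.0017

The replicating-portfolio and risk-neutral prices coincide; use p* = (1.13−0.79)/(1.22−0.79) = 0.7907 for the latter.
Payoff layer (t=2): V(2,0)=0.0000, V(2,1)=0.0000, V(2,2)=22.4696
Node (1,0) S=34.7600: V=(p*·0.0000+(1−p*)·0.0000)/1.13=0.0000; Δ=(0.0000−0.0000)/(42.4072−27.4604)=0.0000; B=V−Δ·S=0.0000
Node (1,1) S=53.6800: V=(p*·22.4696+(1−p*)·0.0000)/1.13=15.7227; Δ=(22.4696−0.0000)/(65.4896−42.4072)=0.9735; B=V−Δ·S=-36.5322
Node (0,0) S=44.0000: V=(p*·15.7227+(1−p*)·0.0000)/1.13=11.0017; Δ=(15.7227−0.0000)/(53.6800−34.7600)=0.8310; B=V−Δ·S=-25.5627
Check: Δ(0,0)·S0 + B(0,0) = 11.0017 = V0.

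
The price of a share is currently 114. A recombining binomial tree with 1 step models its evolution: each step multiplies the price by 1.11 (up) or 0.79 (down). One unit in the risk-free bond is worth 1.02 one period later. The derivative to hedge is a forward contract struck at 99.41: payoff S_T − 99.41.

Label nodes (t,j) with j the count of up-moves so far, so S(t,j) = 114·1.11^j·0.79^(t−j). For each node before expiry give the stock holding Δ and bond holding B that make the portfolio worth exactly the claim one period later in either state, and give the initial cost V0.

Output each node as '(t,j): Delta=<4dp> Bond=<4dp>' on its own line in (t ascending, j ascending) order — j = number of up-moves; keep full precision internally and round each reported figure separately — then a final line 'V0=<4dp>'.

Risk-neutral probability p* = (R−d)/(u−d) = (1.02−0.79)/(1.11−0.79) = 0.7187.
At expiry t=1: V(1,0)=-9.3500, V(1,1)=27.1300
  t=0,j=0: stock 114.0000 → up 126.5400 (V=27.1300), down 90.0600 (V=-9.3500). Price 16.5392; hedge Δ=1.0000, bond B=-97.4608.
Each (Δ,B) replicates both successor values, so the strategy is self-financing and V0 is arbitrage-free.

(0,0): Delta=1.0000 Bond=-97.4608
V0=16.5392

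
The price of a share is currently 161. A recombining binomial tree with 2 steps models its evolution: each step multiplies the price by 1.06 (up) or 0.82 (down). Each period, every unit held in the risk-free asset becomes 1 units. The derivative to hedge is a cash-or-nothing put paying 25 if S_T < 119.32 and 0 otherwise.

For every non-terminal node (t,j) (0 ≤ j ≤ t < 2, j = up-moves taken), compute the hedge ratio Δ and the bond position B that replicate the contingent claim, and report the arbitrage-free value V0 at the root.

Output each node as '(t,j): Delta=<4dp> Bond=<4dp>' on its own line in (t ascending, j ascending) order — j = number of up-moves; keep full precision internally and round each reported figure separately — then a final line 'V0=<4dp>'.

(0,0): Delta=-0.1617 Bond=27.6042
(1,0): Delta=-0.7890 Bond=110.4167
(1,1): Delta=0.0000 Bond=0.0000
V0=1.5625

The replicating-portfolio and risk-neutral prices coincide; use p* = (1−0.82)/(1.06−0.82) = 0.7500 for the latter.
Terminal values V(2,·): V(2,0)=25.0000, V(2,1)=0.0000, V(2,2)=0.0000
Node (1,0) S=132.0200: V=(p*·0.0000+(1−p*)·25.0000)/1=6.2500; Δ=(0.0000−25.0000)/(139.9412−108.2564)=-0.7890; B=V−Δ·S=110.4167
Node (1,1) S=170.6600: V=(p*·0.0000+(1−p*)·0.0000)/1=0.0000; Δ=(0.0000−0.0000)/(180.8996−139.9412)=0.0000; B=V−Δ·S=0.0000
Node (0,0) S=161.0000: V=(p*·0.0000+(1−p*)·6.2500)/1=1.5625; Δ=(0.0000−6.2500)/(170.6600−132.0200)=-0.1617; B=V−Δ·S=27.6042
Check: Δ(0,0)·S0 + B(0,0) = 1.5625 = V0.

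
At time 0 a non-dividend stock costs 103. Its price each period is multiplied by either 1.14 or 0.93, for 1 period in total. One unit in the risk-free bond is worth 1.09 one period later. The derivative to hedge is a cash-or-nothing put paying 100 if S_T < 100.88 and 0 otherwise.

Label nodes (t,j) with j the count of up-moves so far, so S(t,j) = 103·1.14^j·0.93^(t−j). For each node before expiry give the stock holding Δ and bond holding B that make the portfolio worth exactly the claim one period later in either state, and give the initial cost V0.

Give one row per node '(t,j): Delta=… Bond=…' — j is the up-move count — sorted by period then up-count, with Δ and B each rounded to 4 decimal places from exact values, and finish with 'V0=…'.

(0,0): Delta=-4.6232 Bond=498.0341
V0=21.8436

The replicating-portfolio and risk-neutral prices coincide; use p* = (1.09−0.93)/(1.14−0.93) = 0.7619 for the latter.
Terminal payoffs: V(1,0)=100.0000, V(1,1)=0.0000
Node (0,0) S=103.0000: V=(p*·0.0000+(1−p*)·100.0000)/1.09=21.8436; Δ=(0.0000−100.0000)/(117.4200−95.7900)=-4.6232; B=V−Δ·S=498.0341
Each (Δ,B) replicates both successor values, so the strategy is self-financing and V0 is arbitrage-free.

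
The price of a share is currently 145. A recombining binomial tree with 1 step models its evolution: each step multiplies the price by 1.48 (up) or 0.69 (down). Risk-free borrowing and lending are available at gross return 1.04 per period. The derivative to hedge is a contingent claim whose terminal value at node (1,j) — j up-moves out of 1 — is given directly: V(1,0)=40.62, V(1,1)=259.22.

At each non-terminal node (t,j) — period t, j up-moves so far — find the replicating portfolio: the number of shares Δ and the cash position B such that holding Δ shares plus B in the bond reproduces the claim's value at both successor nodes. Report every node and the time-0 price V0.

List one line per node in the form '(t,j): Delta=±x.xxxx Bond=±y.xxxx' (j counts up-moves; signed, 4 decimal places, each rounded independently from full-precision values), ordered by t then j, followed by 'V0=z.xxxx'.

Since d<R<u, set p* = (R−d)/(u−d) = 0.4430; price each node as the discounted p*-expectation of its children.
At expiry t=1: V(1,0)=40.6200, V(1,1)=259.2200
(0,0): S=145.0000. Δ = (V_up−V_dn)/(S_up−S_dn) = (259.2200−40.6200)/(214.6000−100.0500) = 1.9083. V = [p*·259.2200 + (1−p*)·40.6200]/1.04 = 132.1809. B = V − Δ·S = -144.5280.
Self-financing check: at every node Δ·S+B equals the discounted successor values.

(0,0): Delta=1.9083 Bond=-144.5280
V0=132.1809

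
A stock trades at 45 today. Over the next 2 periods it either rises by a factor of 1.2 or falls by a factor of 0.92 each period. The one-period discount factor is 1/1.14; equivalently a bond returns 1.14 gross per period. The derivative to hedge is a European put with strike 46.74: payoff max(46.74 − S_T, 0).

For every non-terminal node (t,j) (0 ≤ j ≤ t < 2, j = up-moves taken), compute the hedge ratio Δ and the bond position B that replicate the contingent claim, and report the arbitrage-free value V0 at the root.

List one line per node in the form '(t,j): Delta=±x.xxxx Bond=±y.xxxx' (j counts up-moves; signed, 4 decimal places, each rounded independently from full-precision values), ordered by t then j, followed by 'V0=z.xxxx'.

Since d<R<u, set p* = (R−d)/(u−d) = 0.7857; price each node as the discounted p*-expectation of its children.
Terminal values V(2,·): V(2,0)=8.6520, V(2,1)=0.0000, V(2,2)=0.0000
  t=1,j=0: stock 41.4000 → up 49.6800 (V=0.0000), down 38.0880 (V=8.6520). Price 1.6263; hedge Δ=-0.7464, bond B=32.5263.
  t=1,j=1: stock 54.0000 → up 64.8000 (V=0.0000), down 49.6800 (V=0.0000). Price 0.0000; hedge Δ=0.0000, bond B=0.0000.
  t=0,j=0: stock 45.0000 → up 54.0000 (V=0.0000), down 41.4000 (V=1.6263). Price 0.3057; hedge Δ=-0.1291, bond B=6.1140.
Self-financing check: at every node Δ·S+B equals the discounted successor values.

(0,0): Delta=-0.1291 Bond=6.1140
(1,0): Delta=-0.7464 Bond=32.5263
(1,1): Delta=0.0000 Bond=0.0000
V0=0.3057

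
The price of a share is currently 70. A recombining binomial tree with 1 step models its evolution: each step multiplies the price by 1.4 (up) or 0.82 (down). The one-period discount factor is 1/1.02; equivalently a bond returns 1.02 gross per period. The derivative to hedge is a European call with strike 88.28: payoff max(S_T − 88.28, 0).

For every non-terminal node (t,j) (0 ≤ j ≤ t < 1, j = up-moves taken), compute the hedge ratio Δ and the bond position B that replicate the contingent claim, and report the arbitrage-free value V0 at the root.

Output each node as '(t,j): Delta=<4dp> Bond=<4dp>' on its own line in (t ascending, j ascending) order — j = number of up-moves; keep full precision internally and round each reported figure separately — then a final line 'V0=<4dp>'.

Since d<R<u, set p* = (R−d)/(u−d) = 0.3448; price each node as the discounted p*-expectation of its children.
At expiry t=1: V(1,0)=0.0000, V(1,1)=9.7200
  t=0,j=0: stock 70.0000 → up 98.0000 (V=9.7200), down 57.4000 (V=0.0000). Price 3.2860; hedge Δ=0.2394, bond B=-13.4726.
Each (Δ,B) replicates both successor values, so the strategy is self-financing and V0 is arbitrage-free.

(0,0): Delta=0.2394 Bond=-13.4726
V0=3.2860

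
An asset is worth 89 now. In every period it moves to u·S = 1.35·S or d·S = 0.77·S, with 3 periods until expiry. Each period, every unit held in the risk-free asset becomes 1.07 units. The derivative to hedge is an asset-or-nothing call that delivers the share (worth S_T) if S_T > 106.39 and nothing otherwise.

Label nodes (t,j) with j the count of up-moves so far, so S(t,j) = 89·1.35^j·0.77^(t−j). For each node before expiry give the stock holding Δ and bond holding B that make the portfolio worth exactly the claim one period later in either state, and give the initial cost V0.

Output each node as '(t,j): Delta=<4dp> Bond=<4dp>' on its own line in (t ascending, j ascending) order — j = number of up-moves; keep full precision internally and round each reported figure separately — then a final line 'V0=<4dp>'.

Under the risk-neutral measure, an up-move has probability p* = (R−d)/(u−d) = 0.5172 and values discount at R = 1.07.
At expiry t=3: V(3,0)=0.0000, V(3,1)=0.0000, V(3,2)=124.8959, V(3,3)=218.9734
Node (2,0) S=52.7681: V=(p*·0.0000+(1−p*)·0.0000)/1.07=0.0000; Δ=(0.0000−0.0000)/(71.2369−40.6314)=0.0000; B=V−Δ·S=0.0000
Node (2,1) S=92.5155: V=(p*·124.8959+(1−p*)·0.0000)/1.07=60.3751; Δ=(124.8959−0.0000)/(124.8959−71.2369)=2.3276; B=V−Δ·S=-154.9627
Node (2,2) S=162.2025: V=(p*·218.9734+(1−p*)·124.8959)/1.07=162.2025; Δ=(218.9734−124.8959)/(218.9734−124.8959)=1.0000; B=V−Δ·S=0.0000
Node (1,0) S=68.5300: V=(p*·60.3751+(1−p*)·0.0000)/1.07=29.1855; Δ=(60.3751−0.0000)/(92.5155−52.7681)=1.5190; B=V−Δ·S=-74.9095
Node (1,1) S=120.1500: V=(p*·162.2025+(1−p*)·60.3751)/1.07=105.6490; Δ=(162.2025−60.3751)/(162.2025−92.5155)=1.4612; B=V−Δ·S=-69.9155
Node (0,0) S=89.0000: V=(p*·105.6490+(1−p*)·29.1855)/1.07=64.2389; Δ=(105.6490−29.1855)/(120.1500−68.5300)=1.4813; B=V−Δ·S=-67.5947
Check: Δ(0,0)·S0 + B(0,0) = 64.2389 = V0.

(0,0): Delta=1.4813 Bond=-67.5947
(1,0): Delta=1.5190 Bond=-74.9095
(1,1): Delta=1.4612 Bond=-69.9155
(2,0): Delta=0.0000 Bond=0.0000
(2,1): Delta=2.3276 Bond=-154.9627
(2,2): Delta=1.0000 Bond=0.0000
V0=64.2389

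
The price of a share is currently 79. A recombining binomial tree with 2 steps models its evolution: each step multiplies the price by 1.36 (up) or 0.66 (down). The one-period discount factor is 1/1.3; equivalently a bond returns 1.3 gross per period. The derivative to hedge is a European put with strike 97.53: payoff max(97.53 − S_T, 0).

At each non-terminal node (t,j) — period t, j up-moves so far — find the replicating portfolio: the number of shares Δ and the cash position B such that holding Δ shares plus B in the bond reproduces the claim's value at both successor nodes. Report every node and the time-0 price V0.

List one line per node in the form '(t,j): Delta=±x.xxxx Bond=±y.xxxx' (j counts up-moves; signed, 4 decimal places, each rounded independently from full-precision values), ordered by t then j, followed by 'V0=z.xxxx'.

Since d<R<u, set p* = (R−d)/(u−d) = 0.9143; price each node as the discounted p*-expectation of its children.
Terminal values V(2,·): V(2,0)=63.1176, V(2,1)=26.6196, V(2,2)=0.0000
  t=1,j=0: stock 52.1400 → up 70.9104 (V=26.6196), down 34.4124 (V=63.1176). Price 22.8831; hedge Δ=-1.0000, bond B=75.0231.
  t=1,j=1: stock 107.4400 → up 146.1184 (V=0.0000), down 70.9104 (V=26.6196). Price 1.7551; hedge Δ=-0.3539, bond B=39.7831.
  t=0,j=0: stock 79.0000 → up 107.4400 (V=1.7551), down 52.1400 (V=22.8831). Price 2.7432; hedge Δ=-0.3821, bond B=32.9259.
Each (Δ,B) replicates both successor values, so the strategy is self-financing and V0 is arbitrage-free.

(0,0): Delta=-0.3821 Bond=32.9259
(1,0): Delta=-1.0000 Bond=75.0231
(1,1): Delta=-0.3539 Bond=39.7831
V0=2.7432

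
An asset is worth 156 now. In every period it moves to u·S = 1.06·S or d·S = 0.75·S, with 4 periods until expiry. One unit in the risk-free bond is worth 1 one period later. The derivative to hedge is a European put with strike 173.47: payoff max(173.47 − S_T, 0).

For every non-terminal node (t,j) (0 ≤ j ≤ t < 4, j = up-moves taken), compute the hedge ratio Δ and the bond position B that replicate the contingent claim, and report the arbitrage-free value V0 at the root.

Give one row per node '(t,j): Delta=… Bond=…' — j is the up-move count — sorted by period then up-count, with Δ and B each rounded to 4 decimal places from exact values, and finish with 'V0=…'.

Under the risk-neutral measure, an up-move has probability p* = (R−d)/(u−d) = 0.8065 and values discount at R = 1.
Payoff layer (t=4): V(4,0)=124.1106, V(4,1)=103.7087, V(4,2)=74.8741, V(4,3)=34.1211, V(4,4)=0.0000
  t=3,j=0: stock 65.8125 → up 69.7613 (V=103.7087), down 49.3594 (V=124.1106). Price 107.6575; hedge Δ=-1.0000, bond B=173.4700.
  t=3,j=1: stock 93.0150 → up 98.5959 (V=74.8741), down 69.7613 (V=103.7087). Price 80.4550; hedge Δ=-1.0000, bond B=173.4700.
  t=3,j=2: stock 131.4612 → up 139.3489 (V=34.1211), down 98.5959 (V=74.8741). Price 42.0088; hedge Δ=-1.0000, bond B=173.4700.
  t=3,j=3: stock 185.7985 → up 196.9464 (V=0.0000), down 139.3489 (V=34.1211). Price 6.6041; hedge Δ=-0.5924, bond B=116.6722.
  t=2,j=0: stock 87.7500 → up 93.0150 (V=80.4550), down 65.8125 (V=107.6575). Price 85.7200; hedge Δ=-1.0000, bond B=173.4700.
  t=2,j=1: stock 124.0200 → up 131.4612 (V=42.0088), down 93.0150 (V=80.4550). Price 49.4500; hedge Δ=-1.0000, bond B=173.4700.
  t=2,j=2: stock 175.2816 → up 185.7985 (V=6.6041), down 131.4612 (V=42.0088). Price 13.4566; hedge Δ=-0.6516, bond B=127.6654.
  t=1,j=0: stock 117.0000 → up 124.0200 (V=49.4500), down 87.7500 (V=85.7200). Price 56.4700; hedge Δ=-1.0000, bond B=173.4700.
  t=1,j=1: stock 165.3600 → up 175.2816 (V=13.4566), down 124.0200 (V=49.4500). Price 20.4231; hedge Δ=-0.7022, bond B=136.5308.
  t=0,j=0: stock 156.0000 → up 165.3600 (V=20.4231), down 117.0000 (V=56.4700). Price 27.3999; hedge Δ=-0.7454, bond B=143.6803.
The time-0 hedge costs 27.3999, which is the no-arbitrage price.

(0,0): Delta=-0.7454 Bond=143.6803
(1,0): Delta=-1.0000 Bond=173.4700
(1,1): Delta=-0.7022 Bond=136.5308
(2,0): Delta=-1.0000 Bond=173.4700
(2,1): Delta=-1.0000 Bond=173.4700
(2,2): Delta=-0.6516 Bond=127.6654
(3,0): Delta=-1.0000 Bond=173.4700
(3,1): Delta=-1.0000 Bond=173.4700
(3,2): Delta=-1.0000 Bond=173.4700
(3,3): Delta=-0.5924 Bond=116.6722
V0=27.3999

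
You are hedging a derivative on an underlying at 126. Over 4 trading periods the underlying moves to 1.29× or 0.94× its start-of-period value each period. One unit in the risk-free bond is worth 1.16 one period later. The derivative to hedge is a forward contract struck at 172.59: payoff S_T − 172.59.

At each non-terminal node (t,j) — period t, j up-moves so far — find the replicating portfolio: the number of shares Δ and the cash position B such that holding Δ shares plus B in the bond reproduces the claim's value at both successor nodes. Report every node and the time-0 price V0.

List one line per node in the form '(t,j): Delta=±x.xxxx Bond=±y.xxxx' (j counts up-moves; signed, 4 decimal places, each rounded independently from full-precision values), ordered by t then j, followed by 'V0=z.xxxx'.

(0,0): Delta=1.0000 Bond=-95.3199
(1,0): Delta=1.0000 Bond=-110.5711
(1,1): Delta=1.0000 Bond=-110.5711
(2,0): Delta=1.0000 Bond=-128.2625
(2,1): Delta=1.0000 Bond=-128.2625
(2,2): Delta=1.0000 Bond=-128.2625
(3,0): Delta=1.0000 Bond=-148.7845
(3,1): Delta=1.0000 Bond=-148.7845
(3,2): Delta=1.0000 Bond=-148.7845
(3,3): Delta=1.0000 Bond=-148.7845
V0=30.6801

Since d<R<u, set p* = (R−d)/(u−d) = 0.6286; price each node as the discounted p*-expectation of its children.
Payoff layer (t=4): V(4,0)=-74.2156, V(4,1)=-37.5869, V(4,2)=12.6802, V(4,3)=81.6638, V(4,4)=176.3328
  t=3,j=0: stock 104.6536 → up 135.0031 (V=-37.5869), down 98.3744 (V=-74.2156). Price -44.1309; hedge Δ=1.0000, bond B=-148.7845.
  t=3,j=1: stock 143.6203 → up 185.2702 (V=12.6802), down 135.0031 (V=-37.5869). Price -5.1641; hedge Δ=1.0000, bond B=-148.7845.
  t=3,j=2: stock 197.0960 → up 254.2538 (V=81.6638), down 185.2702 (V=12.6802). Price 48.3115; hedge Δ=1.0000, bond B=-148.7845.
  t=3,j=3: stock 270.4828 → up 348.9228 (V=176.3328), down 254.2538 (V=81.6638). Price 121.6983; hedge Δ=1.0000, bond B=-148.7845.
  t=2,j=0: stock 111.3336 → up 143.6203 (V=-5.1641), down 104.6536 (V=-44.1309). Price -16.9289; hedge Δ=1.0000, bond B=-128.2625.
  t=2,j=1: stock 152.7876 → up 197.0960 (V=48.3115), down 143.6203 (V=-5.1641). Price 24.5251; hedge Δ=1.0000, bond B=-128.2625.
  t=2,j=2: stock 209.6766 → up 270.4828 (V=121.6983), down 197.0960 (V=48.3115). Price 81.4141; hedge Δ=1.0000, bond B=-128.2625.
  t=1,j=0: stock 118.4400 → up 152.7876 (V=24.5251), down 111.3336 (V=-16.9289). Price 7.8689; hedge Δ=1.0000, bond B=-110.5711.
  t=1,j=1: stock 162.5400 → up 209.6766 (V=81.4141), down 152.7876 (V=24.5251). Price 51.9689; hedge Δ=1.0000, bond B=-110.5711.
  t=0,j=0: stock 126.0000 → up 162.5400 (V=51.9689), down 118.4400 (V=7.8689). Price 30.6801; hedge Δ=1.0000, bond B=-95.3199.
Each (Δ,B) replicates both successor values, so the strategy is self-financing and V0 is arbitrage-free.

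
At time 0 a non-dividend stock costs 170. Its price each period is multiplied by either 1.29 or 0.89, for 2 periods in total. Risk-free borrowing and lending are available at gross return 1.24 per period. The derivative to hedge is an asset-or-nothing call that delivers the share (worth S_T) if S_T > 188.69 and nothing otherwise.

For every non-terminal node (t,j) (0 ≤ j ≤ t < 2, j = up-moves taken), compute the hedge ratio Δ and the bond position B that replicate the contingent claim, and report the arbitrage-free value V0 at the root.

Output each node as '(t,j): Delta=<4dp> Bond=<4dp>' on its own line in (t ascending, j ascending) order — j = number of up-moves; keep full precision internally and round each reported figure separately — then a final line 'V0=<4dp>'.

Under the risk-neutral measure, an up-move has probability p* = (R−d)/(u−d) = 0.8750 and values discount at R = 1.24.
Terminal values V(2,·): V(2,0)=0.0000, V(2,1)=195.1770, V(2,2)=282.8970
(1,0): S=151.3000. Δ = (V_up−V_dn)/(S_up−S_dn) = (195.1770−0.0000)/(195.1770−134.6570) = 3.2250. V = [p*·195.1770 + (1−p*)·0.0000]/1.24 = 137.7257. B = V − Δ·S = -350.2168.
(1,1): S=219.3000. Δ = (V_up−V_dn)/(S_up−S_dn) = (282.8970−195.1770)/(282.8970−195.1770) = 1.0000. V = [p*·282.8970 + (1−p*)·195.1770]/1.24 = 219.3000. B = V − Δ·S = 0.0000.
(0,0): S=170.0000. Δ = (V_up−V_dn)/(S_up−S_dn) = (219.3000−137.7257)/(219.3000−151.3000) = 1.1996. V = [p*·219.3000 + (1−p*)·137.7257]/1.24 = 168.6316. B = V − Δ·S = -35.3041.
Each (Δ,B) replicates both successor values, so the strategy is self-financing and V0 is arbitrage-free.

(0,0): Delta=1.1996 Bond=-35.3041
(1,0): Delta=3.2250 Bond=-350.2168
(1,1): Delta=1.0000 Bond=0.0000
V0=168.6316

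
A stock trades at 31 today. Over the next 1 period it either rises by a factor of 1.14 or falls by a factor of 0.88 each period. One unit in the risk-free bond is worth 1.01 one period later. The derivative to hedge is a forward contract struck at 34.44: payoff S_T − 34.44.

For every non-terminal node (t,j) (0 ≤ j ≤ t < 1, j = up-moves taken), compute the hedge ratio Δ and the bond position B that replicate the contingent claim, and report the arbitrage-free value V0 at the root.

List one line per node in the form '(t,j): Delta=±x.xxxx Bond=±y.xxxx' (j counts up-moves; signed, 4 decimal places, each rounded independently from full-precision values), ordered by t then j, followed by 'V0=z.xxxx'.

(0,0): Delta=1.0000 Bond=-34.0990
V0=-3.0990

Risk-neutral probability p* = (R−d)/(u−d) = (1.01−0.88)/(1.14−0.88) = 0.5000.
Payoff layer (t=1): V(1,0)=-7.1600, V(1,1)=0.9000
Node (0,0) S=31.0000: V=(p*·0.9000+(1−p*)·-7.1600)/1.01=-3.0990; Δ=(0.9000−-7.1600)/(35.3400−27.2800)=1.0000; B=V−Δ·S=-34.0990
Self-financing check: at every node Δ·S+B equals the discounted successor values.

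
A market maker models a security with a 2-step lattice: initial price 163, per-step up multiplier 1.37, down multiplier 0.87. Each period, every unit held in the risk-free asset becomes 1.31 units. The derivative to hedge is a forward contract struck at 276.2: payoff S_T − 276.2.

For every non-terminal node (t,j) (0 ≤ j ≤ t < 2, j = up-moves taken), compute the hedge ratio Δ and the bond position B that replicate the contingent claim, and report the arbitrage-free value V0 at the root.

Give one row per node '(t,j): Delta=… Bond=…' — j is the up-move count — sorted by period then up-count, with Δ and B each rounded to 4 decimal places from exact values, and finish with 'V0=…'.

No-arbitrage ⇒ martingale measure with p* = (R−d)/(u−d) = 0.8800.
Terminal values V(2,·): V(2,0)=-152.8253, V(2,1)=-81.9203, V(2,2)=29.7347
(1,0): S=141.8100. Δ = (V_up−V_dn)/(S_up−S_dn) = (-81.9203−-152.8253)/(194.2797−123.3747) = 1.0000. V = [p*·-81.9203 + (1−p*)·-152.8253]/1.31 = -69.0297. B = V − Δ·S = -210.8397.
(1,1): S=223.3100. Δ = (V_up−V_dn)/(S_up−S_dn) = (29.7347−-81.9203)/(305.9347−194.2797) = 1.0000. V = [p*·29.7347 + (1−p*)·-81.9203]/1.31 = 12.4703. B = V − Δ·S = -210.8397.
(0,0): S=163.0000. Δ = (V_up−V_dn)/(S_up−S_dn) = (12.4703−-69.0297)/(223.3100−141.8100) = 1.0000. V = [p*·12.4703 + (1−p*)·-69.0297]/1.31 = 2.0537. B = V − Δ·S = -160.9463.
Check: Δ(0,0)·S0 + B(0,0) = 2.0537 = V0.

(0,0): Delta=1.0000 Bond=-160.9463
(1,0): Delta=1.0000 Bond=-210.8397
(1,1): Delta=1.0000 Bond=-210.8397
V0=2.0537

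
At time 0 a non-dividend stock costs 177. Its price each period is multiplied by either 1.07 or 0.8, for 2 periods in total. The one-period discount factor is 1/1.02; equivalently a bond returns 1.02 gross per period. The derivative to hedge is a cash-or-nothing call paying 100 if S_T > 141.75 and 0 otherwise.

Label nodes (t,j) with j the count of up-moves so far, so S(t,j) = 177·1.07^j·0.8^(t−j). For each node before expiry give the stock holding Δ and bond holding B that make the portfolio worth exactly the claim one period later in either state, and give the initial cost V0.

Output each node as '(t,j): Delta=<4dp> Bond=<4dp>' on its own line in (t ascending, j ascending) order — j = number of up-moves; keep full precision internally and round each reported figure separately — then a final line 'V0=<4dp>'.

No-arbitrage ⇒ martingale measure with p* = (R−d)/(u−d) = 0.8148.
Payoff layer (t=2): V(2,0)=0.0000, V(2,1)=100.0000, V(2,2)=100.0000
(1,0): S=141.6000. Δ = (V_up−V_dn)/(S_up−S_dn) = (100.0000−0.0000)/(151.5120−113.2800) = 2.6156. V = [p*·100.0000 + (1−p*)·0.0000]/1.02 = 79.8838. B = V − Δ·S = -290.4866.
(1,1): S=189.3900. Δ = (V_up−V_dn)/(S_up−S_dn) = (100.0000−100.0000)/(202.6473−151.5120) = 0.0000. V = [p*·100.0000 + (1−p*)·100.0000]/1.02 = 98.0392. B = V − Δ·S = 98.0392.
(0,0): S=177.0000. Δ = (V_up−V_dn)/(S_up−S_dn) = (98.0392−79.8838)/(189.3900−141.6000) = 0.3799. V = [p*·98.0392 + (1−p*)·79.8838]/1.02 = 92.8207. B = V − Δ·S = 25.5784.
Self-financing check: at every node Δ·S+B equals the discounted successor values.

(0,0): Delta=0.3799 Bond=25.5784
(1,0): Delta=2.6156 Bond=-290.4866
(1,1): Delta=0.0000 Bond=98.0392
V0=92.8207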